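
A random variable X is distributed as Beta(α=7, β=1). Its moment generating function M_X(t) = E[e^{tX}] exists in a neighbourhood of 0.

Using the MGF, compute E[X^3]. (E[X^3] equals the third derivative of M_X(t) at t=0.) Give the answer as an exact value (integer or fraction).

E[X^3] = d^3M/dt^3 |_{t=0} = 7/10

M_X(t) = ₁F₁(7; 8; t)
dM/dt = 7*₁F₁(8; 9; t)/8
d^2M/dt^2 = 7*₁F₁(9; 10; t)/9
d^3M/dt^3 = 7*₁F₁(10; 11; t)/10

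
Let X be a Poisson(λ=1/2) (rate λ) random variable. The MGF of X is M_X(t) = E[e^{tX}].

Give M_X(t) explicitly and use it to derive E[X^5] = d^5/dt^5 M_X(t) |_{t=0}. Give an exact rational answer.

E[X^5] = M^(5)(0) = 257/32

M_X(t) = e^(e^(t)/2 - 1/2)
M^(5)(t) = (e^(5*t)*e^(e^(t)/2) + 20*e^(4*t)*e^(e^(t)/2) + 100*e^(3*t)*e^(e^(t)/2) + 120*e^(2*t)*e^(e^(t)/2) + 16*e^(t)*e^(e^(t)/2))*e^(-1/2)/32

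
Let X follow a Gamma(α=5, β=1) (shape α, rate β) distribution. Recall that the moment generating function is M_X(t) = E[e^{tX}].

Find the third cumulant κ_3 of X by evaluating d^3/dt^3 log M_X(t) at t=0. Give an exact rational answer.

M_X(t) = (1 - t)^(-5)
K_X(t) = log M_X(t) = -5*log(1 - t)
K′(t) = -5/(t - 1)
K′′(t) = 5/(t^2 - 2*t + 1)
K′′′(t) = -10/(t^3 - 3*t^2 + 3*t - 1)

κ_3 = K′′′(0) = 10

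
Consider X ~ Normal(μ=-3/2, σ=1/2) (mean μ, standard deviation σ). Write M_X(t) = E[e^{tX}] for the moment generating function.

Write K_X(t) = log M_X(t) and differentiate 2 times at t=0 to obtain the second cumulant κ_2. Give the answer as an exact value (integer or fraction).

κ_2 = D^2[K](0) = 1/4

M_X(t) = e^(t^2/8 - 3*t/2)
K_X(t) = log M_X(t) = t^2/8 - 3*t/2
D^2[K](t) = 1/4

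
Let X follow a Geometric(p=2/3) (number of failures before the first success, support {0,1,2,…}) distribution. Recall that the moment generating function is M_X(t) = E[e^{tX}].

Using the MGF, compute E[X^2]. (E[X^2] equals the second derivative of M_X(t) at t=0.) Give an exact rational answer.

E[X^2] = M^(2)(0) = 1

M_X(t) = 2/(3*(1 - e^(t)/3))
M^(2)(t) = (-2*e^(2*t) - 6*e^(t))/(e^(3*t) - 9*e^(2*t) + 27*e^(t) - 27)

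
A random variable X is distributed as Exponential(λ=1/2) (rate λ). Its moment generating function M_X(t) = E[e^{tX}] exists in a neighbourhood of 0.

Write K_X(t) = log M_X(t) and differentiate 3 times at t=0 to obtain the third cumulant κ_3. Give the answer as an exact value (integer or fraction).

M_X(t) = 1/(2*(1/2 - t))
K_X(t) = log M_X(t) = -log(1/2 - t) - log(2)
D^3[K](t) = -16/(8*t^3 - 12*t^2 + 6*t - 1)

κ_3 = D^3[K](0) = 16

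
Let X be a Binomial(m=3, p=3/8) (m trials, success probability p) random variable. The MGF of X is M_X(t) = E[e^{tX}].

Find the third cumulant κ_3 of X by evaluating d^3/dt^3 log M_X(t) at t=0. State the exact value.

M_X(t) = (3*e^(t)/8 + 5/8)^3
K_X(t) = log M_X(t) = 3*log(3*e^(t)/8 + 5/8)
K^(3)(t) = (-135*e^(2*t) + 225*e^(t))/(27*e^(3*t) + 135*e^(2*t) + 225*e^(t) + 125)

κ_3 = K^(3)(0) = 45/256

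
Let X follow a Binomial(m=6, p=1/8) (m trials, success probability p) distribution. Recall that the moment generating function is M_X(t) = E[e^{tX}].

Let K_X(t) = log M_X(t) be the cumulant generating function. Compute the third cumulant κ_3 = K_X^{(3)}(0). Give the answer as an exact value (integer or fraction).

M_X(t) = (e^(t)/8 + 7/8)^6
K_X(t) = log M_X(t) = 6*log(e^(t)/8 + 7/8)
K′(t) = 6*e^(t)/(e^(t) + 7)
K′′(t) = 42*e^(t)/(e^(2*t) + 14*e^(t) + 49)
K′′′(t) = (-42*e^(2*t) + 294*e^(t))/(e^(3*t) + 21*e^(2*t) + 147*e^(t) + 343)

κ_3 = K′′′(0) = 63/128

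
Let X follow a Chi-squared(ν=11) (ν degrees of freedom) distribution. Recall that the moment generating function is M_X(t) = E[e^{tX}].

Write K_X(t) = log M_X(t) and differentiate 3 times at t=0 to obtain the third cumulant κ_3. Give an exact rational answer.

M_X(t) = (1 - 2*t)^(-11/2)
K_X(t) = log M_X(t) = -11*log(1 - 2*t)/2
K^(3)(t) = -88/(8*t^3 - 12*t^2 + 6*t - 1)

κ_3 = K^(3)(0) = 88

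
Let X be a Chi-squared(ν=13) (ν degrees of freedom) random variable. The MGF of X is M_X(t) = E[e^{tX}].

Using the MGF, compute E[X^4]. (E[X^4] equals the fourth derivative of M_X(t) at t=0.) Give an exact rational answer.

E[X^4] = M^(4)(0) = 62985

M_X(t) = (1 - 2*t)^(-13/2)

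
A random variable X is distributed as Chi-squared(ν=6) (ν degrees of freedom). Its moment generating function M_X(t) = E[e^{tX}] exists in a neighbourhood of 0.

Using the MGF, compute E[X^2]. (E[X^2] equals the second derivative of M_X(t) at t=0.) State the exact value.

E[X^2] = M′′(0) = 48

M_X(t) = (1 - 2*t)^(-3)
M′(t) = 6/(16*t^4 - 32*t^3 + 24*t^2 - 8*t + 1)
M′′(t) = -48/(32*t^5 - 80*t^4 + 80*t^3 - 40*t^2 + 10*t - 1)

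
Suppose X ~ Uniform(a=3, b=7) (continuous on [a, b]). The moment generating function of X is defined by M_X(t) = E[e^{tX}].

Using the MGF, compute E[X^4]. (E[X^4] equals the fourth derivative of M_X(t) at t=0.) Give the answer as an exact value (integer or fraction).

E[X^4] = d^4M/dt^4 |_{t=0} = 4141/5

M_X(t) = (e^(7*t) - e^(3*t))/(4*t)
dM/dt = (7*t*e^(7*t) - 3*t*e^(3*t) - e^(7*t) + e^(3*t))/(4*t^2)
d^2M/dt^2 = (49*t^2*e^(7*t) - 9*t^2*e^(3*t) - 14*t*e^(7*t) + 6*t*e^(3*t) + 2*e^(7*t) - 2*e^(3*t))/(4*t^3)
d^3M/dt^3 = (343*t^3*e^(7*t) - 27*t^3*e^(3*t) - 147*t^2*e^(7*t) + 27*t^2*e^(3*t) + 42*t*e^(7*t) - 18*t*e^(3*t) - 6*e^(7*t) + 6*e^(3*t))/(4*t^4)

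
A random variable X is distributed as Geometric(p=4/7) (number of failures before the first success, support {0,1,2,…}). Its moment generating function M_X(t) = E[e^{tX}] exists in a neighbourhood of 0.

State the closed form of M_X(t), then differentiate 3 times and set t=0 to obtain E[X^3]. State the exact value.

M_X(t) = 4/(7*(1 - 3*e^(t)/7))
M′(t) = 12*e^(t)/(9*e^(2*t) - 42*e^(t) + 49)
M′′(t) = (-36*e^(2*t) - 84*e^(t))/(27*e^(3*t) - 189*e^(2*t) + 441*e^(t) - 343)
M′′′(t) = (108*e^(3*t) + 1008*e^(2*t) + 588*e^(t))/(81*e^(4*t) - 756*e^(3*t) + 2646*e^(2*t) - 4116*e^(t) + 2401)

E[X^3] = M′′′(0) = 213/32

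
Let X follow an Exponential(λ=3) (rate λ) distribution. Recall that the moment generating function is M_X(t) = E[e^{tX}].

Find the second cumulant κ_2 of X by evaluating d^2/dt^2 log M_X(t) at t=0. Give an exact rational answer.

M_X(t) = 3/(3 - t)
K_X(t) = log M_X(t) = -log(3 - t) + log(3)
K′(t) = -1/(t - 3)
K′′(t) = 1/(t^2 - 6*t + 9)

κ_2 = K′′(0) = 1/9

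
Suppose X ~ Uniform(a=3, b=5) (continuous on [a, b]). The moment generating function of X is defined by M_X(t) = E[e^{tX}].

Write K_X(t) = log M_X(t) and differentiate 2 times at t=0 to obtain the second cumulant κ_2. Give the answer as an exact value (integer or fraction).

M_X(t) = (e^(5*t) - e^(3*t))/(2*t)
K_X(t) = log M_X(t) = -log(t) + log(e^(5*t) - e^(3*t)) - log(2)
D^2[K](t) = (-4*t^2*e^(2*t) + e^(4*t) - 2*e^(2*t) + 1)/(t^2*e^(4*t) - 2*t^2*e^(2*t) + t^2)

κ_2 = D^2[K](0) = 1/3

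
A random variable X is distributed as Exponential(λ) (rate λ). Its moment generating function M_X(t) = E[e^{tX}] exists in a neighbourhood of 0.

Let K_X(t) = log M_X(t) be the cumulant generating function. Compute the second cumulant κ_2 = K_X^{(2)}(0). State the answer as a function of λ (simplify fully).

M_X(t) = λ/(λ - t)
K_X(t) = log M_X(t) = log(λ) - log(λ - t)
K^(2)(t) = 1/(λ^2 - 2*λ*t + t^2)

κ_2 = K^(2)(0) = λ^(-2)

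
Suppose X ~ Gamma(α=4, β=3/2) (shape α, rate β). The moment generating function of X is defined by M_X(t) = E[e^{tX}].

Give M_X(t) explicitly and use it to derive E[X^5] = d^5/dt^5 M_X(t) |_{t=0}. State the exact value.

E[X^5] = M′′′′′(0) = 71680/81

M_X(t) = 81/(16*(3/2 - t)^4)
M′(t) = -648/(32*t^5 - 240*t^4 + 720*t^3 - 1080*t^2 + 810*t - 243)
M′′(t) = 6480/(64*t^6 - 576*t^5 + 2160*t^4 - 4320*t^3 + 4860*t^2 - 2916*t + 729)
M′′′(t) = -77760/(128*t^7 - 1344*t^6 + 6048*t^5 - 15120*t^4 + 22680*t^3 - 20412*t^2 + 10206*t - 2187)
M′′′′(t) = 1088640/(256*t^8 - 3072*t^7 + 16128*t^6 - 48384*t^5 + 90720*t^4 - 108864*t^3 + 81648*t^2 - 34992*t + 6561)
M′′′′′(t) = -17418240/(512*t^9 - 6912*t^8 + 41472*t^7 - 145152*t^6 + 326592*t^5 - 489888*t^4 + 489888*t^3 - 314928*t^2 + 118098*t - 19683)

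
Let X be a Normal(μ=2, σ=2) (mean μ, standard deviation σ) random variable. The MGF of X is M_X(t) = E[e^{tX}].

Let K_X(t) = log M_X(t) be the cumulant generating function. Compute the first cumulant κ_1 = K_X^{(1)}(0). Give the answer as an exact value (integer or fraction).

M_X(t) = e^(2*t^2 + 2*t)
K_X(t) = log M_X(t) = 2*t^2 + 2*t
dK/dt = 4*t + 2

κ_1 = dK/dt |_{t=0} = 2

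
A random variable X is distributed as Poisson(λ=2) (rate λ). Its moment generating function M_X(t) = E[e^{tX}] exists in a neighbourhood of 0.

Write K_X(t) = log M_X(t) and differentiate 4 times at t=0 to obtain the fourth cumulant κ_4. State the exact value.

M_X(t) = e^(2*e^(t) - 2)
K_X(t) = log M_X(t) = 2*e^(t) - 2
K′(t) = 2*e^(t)
K′′(t) = 2*e^(t)
K′′′(t) = 2*e^(t)
K′′′′(t) = 2*e^(t)

κ_4 = K′′′′(0) = 2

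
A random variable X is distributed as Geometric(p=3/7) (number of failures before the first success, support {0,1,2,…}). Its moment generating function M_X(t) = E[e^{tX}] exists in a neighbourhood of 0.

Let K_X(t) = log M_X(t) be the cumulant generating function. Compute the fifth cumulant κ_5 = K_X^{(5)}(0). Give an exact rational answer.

κ_5 = d^5K/dt^5 |_{t=0} = 35420/81

M_X(t) = 3/(7*(1 - 4*e^(t)/7))
K_X(t) = log M_X(t) = -log(1 - 4*e^(t)/7) - log(7) + log(3)
dK/dt = -4*e^(t)/(4*e^(t) - 7)
d^2K/dt^2 = 28*e^(t)/(16*e^(2*t) - 56*e^(t) + 49)
d^3K/dt^3 = (-112*e^(2*t) - 196*e^(t))/(64*e^(3*t) - 336*e^(2*t) + 588*e^(t) - 343)
d^4K/dt^4 = (448*e^(3*t) + 3136*e^(2*t) + 1372*e^(t))/(256*e^(4*t) - 1792*e^(3*t) + 4704*e^(2*t) - 5488*e^(t) + 2401)
d^5K/dt^5 = (-1792*e^(4*t) - 34496*e^(3*t) - 60368*e^(2*t) - 9604*e^(t))/(1024*e^(5*t) - 8960*e^(4*t) + 31360*e^(3*t) - 54880*e^(2*t) + 48020*e^(t) - 16807)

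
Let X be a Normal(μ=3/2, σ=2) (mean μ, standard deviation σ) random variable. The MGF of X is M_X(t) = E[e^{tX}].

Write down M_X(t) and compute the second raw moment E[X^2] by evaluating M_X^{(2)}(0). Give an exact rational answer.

E[X^2] = D^2[M](0) = 25/4

M_X(t) = e^(2*t^2 + 3*t/2)
D^2[M](t) = 16*t^2*e^(3*t/2)*e^(2*t^2) + 12*t*e^(3*t/2)*e^(2*t^2) + 25*e^(3*t/2)*e^(2*t^2)/4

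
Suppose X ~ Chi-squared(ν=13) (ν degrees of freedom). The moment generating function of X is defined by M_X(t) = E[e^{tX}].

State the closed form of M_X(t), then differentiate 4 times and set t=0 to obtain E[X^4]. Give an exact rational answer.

M_X(t) = (1 - 2*t)^(-13/2)

E[X^4] = D^4[M](0) = 62985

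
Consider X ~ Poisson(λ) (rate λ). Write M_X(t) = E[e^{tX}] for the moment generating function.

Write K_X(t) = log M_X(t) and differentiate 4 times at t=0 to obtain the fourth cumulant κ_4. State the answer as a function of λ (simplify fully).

M_X(t) = e^(λ*(e^(t) - 1))
K_X(t) = log M_X(t) = λ*(e^(t) - 1)
D^4[K](t) = λ*e^(t)

κ_4 = D^4[K](0) = λ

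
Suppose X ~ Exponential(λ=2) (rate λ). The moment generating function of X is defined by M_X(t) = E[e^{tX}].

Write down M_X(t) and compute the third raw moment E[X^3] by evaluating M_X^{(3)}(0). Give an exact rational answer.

M_X(t) = 2/(2 - t)
dM/dt = 2/(t^2 - 4*t + 4)
d^2M/dt^2 = -4/(t^3 - 6*t^2 + 12*t - 8)
d^3M/dt^3 = 12/(t^4 - 8*t^3 + 24*t^2 - 32*t + 16)

E[X^3] = d^3M/dt^3 |_{t=0} = 3/4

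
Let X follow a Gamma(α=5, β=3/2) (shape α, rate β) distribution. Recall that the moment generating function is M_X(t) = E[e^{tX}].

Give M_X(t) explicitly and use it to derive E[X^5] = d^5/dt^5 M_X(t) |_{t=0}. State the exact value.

M_X(t) = 243/(32*(3/2 - t)^5)
dM/dt = 2430/(64*t^6 - 576*t^5 + 2160*t^4 - 4320*t^3 + 4860*t^2 - 2916*t + 729)
d^2M/dt^2 = -29160/(128*t^7 - 1344*t^6 + 6048*t^5 - 15120*t^4 + 22680*t^3 - 20412*t^2 + 10206*t - 2187)
d^3M/dt^3 = 408240/(256*t^8 - 3072*t^7 + 16128*t^6 - 48384*t^5 + 90720*t^4 - 108864*t^3 + 81648*t^2 - 34992*t + 6561)
d^4M/dt^4 = -6531840/(512*t^9 - 6912*t^8 + 41472*t^7 - 145152*t^6 + 326592*t^5 - 489888*t^4 + 489888*t^3 - 314928*t^2 + 118098*t - 19683)
d^5M/dt^5 = 117573120/(1024*t^10 - 15360*t^9 + 103680*t^8 - 414720*t^7 + 1088640*t^6 - 1959552*t^5 + 2449440*t^4 - 2099520*t^3 + 1180980*t^2 - 393660*t + 59049)

E[X^5] = d^5M/dt^5 |_{t=0} = 17920/9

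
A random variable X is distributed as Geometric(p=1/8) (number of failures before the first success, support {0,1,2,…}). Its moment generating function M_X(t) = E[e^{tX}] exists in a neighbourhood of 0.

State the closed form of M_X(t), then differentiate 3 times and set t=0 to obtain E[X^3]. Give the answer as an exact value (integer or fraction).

E[X^3] = D^3[M](0) = 2359

M_X(t) = 1/(8*(1 - 7*e^(t)/8))
D^3[M](t) = (343*e^(3*t) + 1568*e^(2*t) + 448*e^(t))/(2401*e^(4*t) - 10976*e^(3*t) + 18816*e^(2*t) - 14336*e^(t) + 4096)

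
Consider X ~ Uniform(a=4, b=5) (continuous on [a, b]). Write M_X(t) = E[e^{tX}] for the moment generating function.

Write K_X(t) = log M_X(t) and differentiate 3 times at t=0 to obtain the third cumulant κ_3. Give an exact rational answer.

M_X(t) = (e^(5*t) - e^(4*t))/t
K_X(t) = log M_X(t) = -log(t) + log(e^(5*t) - e^(4*t))
dK/dt = (5*t*e^(t) - 4*t - e^(t) + 1)/(t*e^(t) - t)
d^2K/dt^2 = (-t^2*e^(t) + e^(2*t) - 2*e^(t) + 1)/(t^2*e^(2*t) - 2*t^2*e^(t) + t^2)
d^3K/dt^3 = (t^3*e^(2*t) + t^3*e^(t) - 2*e^(3*t) + 6*e^(2*t) - 6*e^(t) + 2)/(t^3*e^(3*t) - 3*t^3*e^(2*t) + 3*t^3*e^(t) - t^3)

κ_3 = d^3K/dt^3 |_{t=0} = 0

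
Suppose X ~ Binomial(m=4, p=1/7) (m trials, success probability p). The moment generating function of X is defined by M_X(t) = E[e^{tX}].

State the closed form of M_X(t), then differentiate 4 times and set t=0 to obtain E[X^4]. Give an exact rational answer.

E[X^4] = d^4M/dt^4 |_{t=0} = 6520/2401

M_X(t) = (e^(t)/7 + 6/7)^4
dM/dt = 4*e^(4*t)/2401 + 72*e^(3*t)/2401 + 432*e^(2*t)/2401 + 864*e^(t)/2401
d^2M/dt^2 = 16*e^(4*t)/2401 + 216*e^(3*t)/2401 + 864*e^(2*t)/2401 + 864*e^(t)/2401
d^3M/dt^3 = 64*e^(4*t)/2401 + 648*e^(3*t)/2401 + 1728*e^(2*t)/2401 + 864*e^(t)/2401
d^4M/dt^4 = 256*e^(4*t)/2401 + 1944*e^(3*t)/2401 + 3456*e^(2*t)/2401 + 864*e^(t)/2401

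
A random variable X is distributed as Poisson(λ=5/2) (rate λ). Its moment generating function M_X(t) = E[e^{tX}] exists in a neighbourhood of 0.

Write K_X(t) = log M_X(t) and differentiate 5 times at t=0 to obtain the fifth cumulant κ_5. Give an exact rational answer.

M_X(t) = e^(5*e^(t)/2 - 5/2)
K_X(t) = log M_X(t) = 5*e^(t)/2 - 5/2
D^5[K](t) = 5*e^(t)/2

κ_5 = D^5[K](0) = 5/2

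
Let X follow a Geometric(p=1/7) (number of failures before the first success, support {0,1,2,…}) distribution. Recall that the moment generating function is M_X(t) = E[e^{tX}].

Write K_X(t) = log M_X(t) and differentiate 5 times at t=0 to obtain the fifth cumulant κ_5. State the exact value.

κ_5 = d^5K/dt^5 |_{t=0} = 275730

M_X(t) = 1/(7*(1 - 6*e^(t)/7))
K_X(t) = log M_X(t) = -log(1 - 6*e^(t)/7) - log(7)
dK/dt = -6*e^(t)/(6*e^(t) - 7)
d^2K/dt^2 = 42*e^(t)/(36*e^(2*t) - 84*e^(t) + 49)
d^3K/dt^3 = (-252*e^(2*t) - 294*e^(t))/(216*e^(3*t) - 756*e^(2*t) + 882*e^(t) - 343)
d^4K/dt^4 = (1512*e^(3*t) + 7056*e^(2*t) + 2058*e^(t))/(1296*e^(4*t) - 6048*e^(3*t) + 10584*e^(2*t) - 8232*e^(t) + 2401)
d^5K/dt^5 = (-9072*e^(4*t) - 116424*e^(3*t) - 135828*e^(2*t) - 14406*e^(t))/(7776*e^(5*t) - 45360*e^(4*t) + 105840*e^(3*t) - 123480*e^(2*t) + 72030*e^(t) - 16807)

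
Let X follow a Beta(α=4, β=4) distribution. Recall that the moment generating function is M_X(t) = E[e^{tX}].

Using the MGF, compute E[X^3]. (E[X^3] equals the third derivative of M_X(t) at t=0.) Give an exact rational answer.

E[X^3] = D^3[M](0) = 1/6

M_X(t) = ₁F₁(4; 8; t)
D^3[M](t) = ₁F₁(7; 11; t)/6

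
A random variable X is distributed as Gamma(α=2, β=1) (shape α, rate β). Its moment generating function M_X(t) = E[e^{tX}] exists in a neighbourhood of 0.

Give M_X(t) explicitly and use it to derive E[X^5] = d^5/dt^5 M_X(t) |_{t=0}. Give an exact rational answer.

M_X(t) = (1 - t)^(-2)
D^5[M](t) = -720/(t^7 - 7*t^6 + 21*t^5 - 35*t^4 + 35*t^3 - 21*t^2 + 7*t - 1)

E[X^5] = D^5[M](0) = 720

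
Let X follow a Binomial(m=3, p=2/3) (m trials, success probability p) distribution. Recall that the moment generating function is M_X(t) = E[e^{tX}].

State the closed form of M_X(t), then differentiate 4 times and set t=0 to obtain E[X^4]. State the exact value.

E[X^4] = M′′′′(0) = 94/3

M_X(t) = (2*e^(t)/3 + 1/3)^3
M′(t) = 8*e^(3*t)/9 + 8*e^(2*t)/9 + 2*e^(t)/9
M′′(t) = 8*e^(3*t)/3 + 16*e^(2*t)/9 + 2*e^(t)/9
M′′′(t) = 8*e^(3*t) + 32*e^(2*t)/9 + 2*e^(t)/9
M′′′′(t) = 24*e^(3*t) + 64*e^(2*t)/9 + 2*e^(t)/9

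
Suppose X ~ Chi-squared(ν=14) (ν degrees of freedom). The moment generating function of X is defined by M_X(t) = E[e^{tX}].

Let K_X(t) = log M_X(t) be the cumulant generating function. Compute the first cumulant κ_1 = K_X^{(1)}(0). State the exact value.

M_X(t) = (1 - 2*t)^(-7)
K_X(t) = log M_X(t) = -7*log(1 - 2*t)
dK/dt = -14/(2*t - 1)

κ_1 = dK/dt |_{t=0} = 14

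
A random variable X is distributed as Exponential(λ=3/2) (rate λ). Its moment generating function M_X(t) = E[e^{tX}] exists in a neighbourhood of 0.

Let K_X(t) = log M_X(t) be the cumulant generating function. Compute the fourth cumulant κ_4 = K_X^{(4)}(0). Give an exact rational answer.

κ_4 = K′′′′(0) = 32/27

M_X(t) = 3/(2*(3/2 - t))
K_X(t) = log M_X(t) = -log(3/2 - t) - log(2) + log(3)
K′(t) = -2/(2*t - 3)
K′′(t) = 4/(4*t^2 - 12*t + 9)
K′′′(t) = -16/(8*t^3 - 36*t^2 + 54*t - 27)
K′′′′(t) = 96/(16*t^4 - 96*t^3 + 216*t^2 - 216*t + 81)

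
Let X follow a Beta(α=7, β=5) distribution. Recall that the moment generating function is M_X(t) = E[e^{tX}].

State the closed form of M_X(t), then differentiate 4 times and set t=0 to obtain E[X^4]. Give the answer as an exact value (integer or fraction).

M_X(t) = ₁F₁(7; 12; t)
M^(4)(t) = 2*₁F₁(11; 16; t)/13

E[X^4] = M^(4)(0) = 2/13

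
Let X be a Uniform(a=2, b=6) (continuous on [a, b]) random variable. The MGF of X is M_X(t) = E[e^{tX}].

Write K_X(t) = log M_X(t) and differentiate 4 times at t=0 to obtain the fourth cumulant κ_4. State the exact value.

M_X(t) = (e^(6*t) - e^(2*t))/(4*t)
K_X(t) = log M_X(t) = -log(t) + log(e^(6*t) - e^(2*t)) - 2*log(2)

κ_4 = D^4[K](0) = -32/15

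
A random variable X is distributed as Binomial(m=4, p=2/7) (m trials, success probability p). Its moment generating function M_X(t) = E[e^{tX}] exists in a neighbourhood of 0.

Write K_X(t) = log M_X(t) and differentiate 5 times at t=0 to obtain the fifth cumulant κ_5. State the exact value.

κ_5 = D^5[K](0) = -8520/16807

M_X(t) = (2*e^(t)/7 + 5/7)^4
K_X(t) = log M_X(t) = 4*log(2*e^(t)/7 + 5/7)
D^5[K](t) = (-320*e^(4*t) + 8800*e^(3*t) - 22000*e^(2*t) + 5000*e^(t))/(32*e^(5*t) + 400*e^(4*t) + 2000*e^(3*t) + 5000*e^(2*t) + 6250*e^(t) + 3125)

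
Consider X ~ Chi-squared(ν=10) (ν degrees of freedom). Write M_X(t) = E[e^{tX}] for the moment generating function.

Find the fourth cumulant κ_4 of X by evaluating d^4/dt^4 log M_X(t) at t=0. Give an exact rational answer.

M_X(t) = (1 - 2*t)^(-5)
K_X(t) = log M_X(t) = -5*log(1 - 2*t)
D^4[K](t) = 480/(16*t^4 - 32*t^3 + 24*t^2 - 8*t + 1)

κ_4 = D^4[K](0) = 480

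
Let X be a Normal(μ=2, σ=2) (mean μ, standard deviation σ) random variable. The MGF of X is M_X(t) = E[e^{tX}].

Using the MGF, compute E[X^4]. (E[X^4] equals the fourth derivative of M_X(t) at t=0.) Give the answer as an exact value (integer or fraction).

E[X^4] = D^4[M](0) = 160

M_X(t) = e^(2*t^2 + 2*t)
D^4[M](t) = 256*t^4*e^(2*t)*e^(2*t^2) + 512*t^3*e^(2*t)*e^(2*t^2) + 768*t^2*e^(2*t)*e^(2*t^2) + 512*t*e^(2*t)*e^(2*t^2) + 160*e^(2*t)*e^(2*t^2)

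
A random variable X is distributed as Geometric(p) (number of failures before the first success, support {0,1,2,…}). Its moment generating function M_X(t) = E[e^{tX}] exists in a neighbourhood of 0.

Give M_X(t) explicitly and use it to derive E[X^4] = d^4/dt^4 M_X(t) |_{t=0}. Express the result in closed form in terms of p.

M_X(t) = p/(-(1 - p)*e^(t) + 1)

E[X^4] = M^(4)(0) = 1 - 15/p + 50/p^2 - 60/p^3 + 24/p^4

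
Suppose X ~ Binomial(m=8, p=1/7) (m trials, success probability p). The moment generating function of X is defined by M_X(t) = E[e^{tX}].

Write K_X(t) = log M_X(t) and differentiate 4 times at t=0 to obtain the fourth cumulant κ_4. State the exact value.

κ_4 = D^4[K](0) = 624/2401

M_X(t) = (e^(t)/7 + 6/7)^8
K_X(t) = log M_X(t) = 8*log(e^(t)/7 + 6/7)
D^4[K](t) = (48*e^(3*t) - 1152*e^(2*t) + 1728*e^(t))/(e^(4*t) + 24*e^(3*t) + 216*e^(2*t) + 864*e^(t) + 1296)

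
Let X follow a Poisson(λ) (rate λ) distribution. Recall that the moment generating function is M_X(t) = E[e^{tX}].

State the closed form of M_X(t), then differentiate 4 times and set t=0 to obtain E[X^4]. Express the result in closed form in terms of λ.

M_X(t) = e^(λ*(e^(t) - 1))
M^(4)(t) = (λ^4*e^(4*t)*e^(λ*e^(t)) + 6*λ^3*e^(3*t)*e^(λ*e^(t)) + 7*λ^2*e^(2*t)*e^(λ*e^(t)) + λ*e^(t)*e^(λ*e^(t)))*e^(-λ)

E[X^4] = M^(4)(0) = λ*(λ^3 + 6*λ^2 + 7*λ + 1)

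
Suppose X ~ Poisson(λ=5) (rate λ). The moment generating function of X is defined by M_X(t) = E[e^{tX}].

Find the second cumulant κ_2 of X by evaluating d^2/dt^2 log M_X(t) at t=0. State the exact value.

M_X(t) = e^(5*e^(t) - 5)
K_X(t) = log M_X(t) = 5*e^(t) - 5
dK/dt = 5*e^(t)
d^2K/dt^2 = 5*e^(t)

κ_2 = d^2K/dt^2 |_{t=0} = 5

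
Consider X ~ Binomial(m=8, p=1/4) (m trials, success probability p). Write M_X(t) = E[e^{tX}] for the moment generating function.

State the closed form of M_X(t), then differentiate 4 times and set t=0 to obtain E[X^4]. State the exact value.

M_X(t) = (e^(t)/4 + 3/4)^8
D^4[M](t) = e^(8*t)/16 + 7203*e^(7*t)/8192 + 5103*e^(6*t)/1024 + 118125*e^(5*t)/8192 + 2835*e^(4*t)/128 + 137781*e^(3*t)/8192 + 5103*e^(2*t)/1024 + 2187*e^(t)/8192

E[X^4] = D^4[M](0) = 1033/16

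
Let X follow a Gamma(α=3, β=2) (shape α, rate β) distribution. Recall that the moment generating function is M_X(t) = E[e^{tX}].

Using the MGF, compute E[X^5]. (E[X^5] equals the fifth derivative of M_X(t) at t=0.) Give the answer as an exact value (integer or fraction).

E[X^5] = D^5[M](0) = 315/4

M_X(t) = 8/(2 - t)^3
D^5[M](t) = 20160/(t^8 - 16*t^7 + 112*t^6 - 448*t^5 + 1120*t^4 - 1792*t^3 + 1792*t^2 - 1024*t + 256)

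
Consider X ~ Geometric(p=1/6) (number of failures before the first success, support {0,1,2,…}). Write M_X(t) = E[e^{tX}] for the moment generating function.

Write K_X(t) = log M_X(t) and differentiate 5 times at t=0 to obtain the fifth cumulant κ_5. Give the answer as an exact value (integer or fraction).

κ_5 = D^5[K](0) = 119130

M_X(t) = 1/(6*(1 - 5*e^(t)/6))
K_X(t) = log M_X(t) = -log(1 - 5*e^(t)/6) - log(6)
D^5[K](t) = (-3750*e^(4*t) - 49500*e^(3*t) - 59400*e^(2*t) - 6480*e^(t))/(3125*e^(5*t) - 18750*e^(4*t) + 45000*e^(3*t) - 54000*e^(2*t) + 32400*e^(t) - 7776)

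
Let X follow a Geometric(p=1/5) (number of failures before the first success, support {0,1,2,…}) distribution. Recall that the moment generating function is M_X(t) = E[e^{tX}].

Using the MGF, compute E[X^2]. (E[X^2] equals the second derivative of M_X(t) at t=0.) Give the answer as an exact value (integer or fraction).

M_X(t) = 1/(5*(1 - 4*e^(t)/5))
M′(t) = 4*e^(t)/(16*e^(2*t) - 40*e^(t) + 25)
M′′(t) = (-16*e^(2*t) - 20*e^(t))/(64*e^(3*t) - 240*e^(2*t) + 300*e^(t) - 125)

E[X^2] = M′′(0) = 36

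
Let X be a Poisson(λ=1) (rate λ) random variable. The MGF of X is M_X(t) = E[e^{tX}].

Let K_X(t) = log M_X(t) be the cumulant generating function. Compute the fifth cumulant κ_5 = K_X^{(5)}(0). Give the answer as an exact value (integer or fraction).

κ_5 = K′′′′′(0) = 1

M_X(t) = e^(e^(t) - 1)
K_X(t) = log M_X(t) = e^(t) - 1
K′(t) = e^(t)
K′′(t) = e^(t)
K′′′(t) = e^(t)
K′′′′(t) = e^(t)
K′′′′′(t) = e^(t)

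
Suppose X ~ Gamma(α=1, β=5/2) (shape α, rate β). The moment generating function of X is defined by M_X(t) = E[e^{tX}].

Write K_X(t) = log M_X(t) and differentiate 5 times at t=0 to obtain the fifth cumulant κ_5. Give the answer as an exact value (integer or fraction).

M_X(t) = 5/(2*(5/2 - t))
K_X(t) = log M_X(t) = -log(5/2 - t) - log(2) + log(5)
dK/dt = -2/(2*t - 5)
d^2K/dt^2 = 4/(4*t^2 - 20*t + 25)
d^3K/dt^3 = -16/(8*t^3 - 60*t^2 + 150*t - 125)
d^4K/dt^4 = 96/(16*t^4 - 160*t^3 + 600*t^2 - 1000*t + 625)
d^5K/dt^5 = -768/(32*t^5 - 400*t^4 + 2000*t^3 - 5000*t^2 + 6250*t - 3125)

κ_5 = d^5K/dt^5 |_{t=0} = 768/3125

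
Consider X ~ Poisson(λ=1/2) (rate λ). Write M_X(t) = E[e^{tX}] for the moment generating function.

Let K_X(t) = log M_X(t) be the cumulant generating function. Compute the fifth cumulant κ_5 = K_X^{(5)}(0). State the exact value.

M_X(t) = e^(e^(t)/2 - 1/2)
K_X(t) = log M_X(t) = e^(t)/2 - 1/2
D^5[K](t) = e^(t)/2

κ_5 = D^5[K](0) = 1/2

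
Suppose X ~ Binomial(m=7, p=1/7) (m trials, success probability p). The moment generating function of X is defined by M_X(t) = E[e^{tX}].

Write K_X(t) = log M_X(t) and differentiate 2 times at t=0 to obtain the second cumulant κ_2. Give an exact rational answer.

κ_2 = d^2K/dt^2 |_{t=0} = 6/7

M_X(t) = (e^(t)/7 + 6/7)^7
K_X(t) = log M_X(t) = 7*log(e^(t)/7 + 6/7)
dK/dt = 7*e^(t)/(e^(t) + 6)
d^2K/dt^2 = 42*e^(t)/(e^(2*t) + 12*e^(t) + 36)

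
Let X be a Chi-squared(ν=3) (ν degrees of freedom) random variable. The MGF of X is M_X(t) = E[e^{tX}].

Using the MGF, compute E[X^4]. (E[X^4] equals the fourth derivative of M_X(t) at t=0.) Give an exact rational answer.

E[X^4] = D^4[M](0) = 945

M_X(t) = (1 - 2*t)^(-3/2)
D^4[M](t) = -945/(32*t^5*√(1 - 2*t) - 80*t^4*√(1 - 2*t) + 80*t^3*√(1 - 2*t) - 40*t^2*√(1 - 2*t) + 10*t*√(1 - 2*t) - √(1 - 2*t))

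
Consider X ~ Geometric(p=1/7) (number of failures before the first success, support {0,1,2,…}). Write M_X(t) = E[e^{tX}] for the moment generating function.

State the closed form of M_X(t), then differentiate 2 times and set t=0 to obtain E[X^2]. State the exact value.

E[X^2] = M^(2)(0) = 78

M_X(t) = 1/(7*(1 - 6*e^(t)/7))
M^(2)(t) = (-36*e^(2*t) - 42*e^(t))/(216*e^(3*t) - 756*e^(2*t) + 882*e^(t) - 343)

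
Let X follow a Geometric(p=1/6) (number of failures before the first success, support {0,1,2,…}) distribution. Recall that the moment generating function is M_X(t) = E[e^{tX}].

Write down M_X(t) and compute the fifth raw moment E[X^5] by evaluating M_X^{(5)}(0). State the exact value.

M_X(t) = 1/(6*(1 - 5*e^(t)/6))

E[X^5] = D^5[M](0) = 544505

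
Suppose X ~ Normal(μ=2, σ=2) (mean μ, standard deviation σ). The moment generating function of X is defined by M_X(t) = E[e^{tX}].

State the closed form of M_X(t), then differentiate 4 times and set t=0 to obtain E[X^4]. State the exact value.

E[X^4] = d^4M/dt^4 |_{t=0} = 160

M_X(t) = e^(2*t^2 + 2*t)
dM/dt = 4*t*e^(2*t)*e^(2*t^2) + 2*e^(2*t)*e^(2*t^2)
d^2M/dt^2 = 16*t^2*e^(2*t)*e^(2*t^2) + 16*t*e^(2*t)*e^(2*t^2) + 8*e^(2*t)*e^(2*t^2)
d^3M/dt^3 = 64*t^3*e^(2*t)*e^(2*t^2) + 96*t^2*e^(2*t)*e^(2*t^2) + 96*t*e^(2*t)*e^(2*t^2) + 32*e^(2*t)*e^(2*t^2)
d^4M/dt^4 = 256*t^4*e^(2*t)*e^(2*t^2) + 512*t^3*e^(2*t)*e^(2*t^2) + 768*t^2*e^(2*t)*e^(2*t^2) + 512*t*e^(2*t)*e^(2*t^2) + 160*e^(2*t)*e^(2*t^2)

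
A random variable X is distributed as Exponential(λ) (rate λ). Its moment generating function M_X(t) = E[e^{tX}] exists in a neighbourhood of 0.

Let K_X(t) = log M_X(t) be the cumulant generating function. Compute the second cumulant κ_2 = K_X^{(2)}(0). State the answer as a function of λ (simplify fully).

κ_2 = D^2[K](0) = λ^(-2)

M_X(t) = λ/(λ - t)
K_X(t) = log M_X(t) = log(λ) - log(λ - t)
D^2[K](t) = 1/(λ^2 - 2*λ*t + t^2)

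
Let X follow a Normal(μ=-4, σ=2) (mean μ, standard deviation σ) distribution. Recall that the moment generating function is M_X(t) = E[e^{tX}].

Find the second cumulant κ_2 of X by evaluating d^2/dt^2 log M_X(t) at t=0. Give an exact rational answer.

M_X(t) = e^(2*t^2 - 4*t)
K_X(t) = log M_X(t) = 2*t^2 - 4*t
D^2[K](t) = 4

κ_2 = D^2[K](0) = 4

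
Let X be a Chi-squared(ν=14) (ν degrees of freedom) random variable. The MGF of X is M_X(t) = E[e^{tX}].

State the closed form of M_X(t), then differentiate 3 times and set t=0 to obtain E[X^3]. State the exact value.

M_X(t) = (1 - 2*t)^(-7)
M′(t) = 14/(256*t^8 - 1024*t^7 + 1792*t^6 - 1792*t^5 + 1120*t^4 - 448*t^3 + 112*t^2 - 16*t + 1)
M′′(t) = -224/(512*t^9 - 2304*t^8 + 4608*t^7 - 5376*t^6 + 4032*t^5 - 2016*t^4 + 672*t^3 - 144*t^2 + 18*t - 1)
M′′′(t) = 4032/(1024*t^10 - 5120*t^9 + 11520*t^8 - 15360*t^7 + 13440*t^6 - 8064*t^5 + 3360*t^4 - 960*t^3 + 180*t^2 - 20*t + 1)

E[X^3] = M′′′(0) = 4032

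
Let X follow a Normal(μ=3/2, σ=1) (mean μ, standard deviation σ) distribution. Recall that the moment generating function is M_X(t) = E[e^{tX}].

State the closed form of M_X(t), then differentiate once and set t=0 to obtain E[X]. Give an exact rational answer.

M_X(t) = e^(t^2/2 + 3*t/2)
M′(t) = t*e^(3*t/2)*e^(t^2/2) + 3*e^(3*t/2)*e^(t^2/2)/2

E[X] = M′(0) = 3/2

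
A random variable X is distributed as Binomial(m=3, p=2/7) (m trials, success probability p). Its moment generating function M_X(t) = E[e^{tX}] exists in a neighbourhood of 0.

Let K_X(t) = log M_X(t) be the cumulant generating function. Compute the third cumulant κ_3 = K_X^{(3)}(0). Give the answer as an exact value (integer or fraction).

κ_3 = K^(3)(0) = 90/343

M_X(t) = (2*e^(t)/7 + 5/7)^3
K_X(t) = log M_X(t) = 3*log(2*e^(t)/7 + 5/7)
K^(3)(t) = (-60*e^(2*t) + 150*e^(t))/(8*e^(3*t) + 60*e^(2*t) + 150*e^(t) + 125)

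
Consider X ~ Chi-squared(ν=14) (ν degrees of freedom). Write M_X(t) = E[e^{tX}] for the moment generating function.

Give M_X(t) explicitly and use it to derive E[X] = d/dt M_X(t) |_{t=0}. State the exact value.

M_X(t) = (1 - 2*t)^(-7)
M^(1)(t) = 14/(256*t^8 - 1024*t^7 + 1792*t^6 - 1792*t^5 + 1120*t^4 - 448*t^3 + 112*t^2 - 16*t + 1)

E[X] = M^(1)(0) = 14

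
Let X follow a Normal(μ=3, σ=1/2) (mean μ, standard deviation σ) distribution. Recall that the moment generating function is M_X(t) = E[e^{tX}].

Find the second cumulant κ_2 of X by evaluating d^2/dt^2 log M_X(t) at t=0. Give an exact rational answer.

κ_2 = d^2K/dt^2 |_{t=0} = 1/4

M_X(t) = e^(t^2/8 + 3*t)
K_X(t) = log M_X(t) = t^2/8 + 3*t
dK/dt = t/4 + 3
d^2K/dt^2 = 1/4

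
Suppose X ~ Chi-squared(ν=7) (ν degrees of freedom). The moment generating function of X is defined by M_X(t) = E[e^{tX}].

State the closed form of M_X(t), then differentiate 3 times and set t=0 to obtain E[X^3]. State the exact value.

E[X^3] = D^3[M](0) = 693

M_X(t) = (1 - 2*t)^(-7/2)
D^3[M](t) = 693/(64*t^6*√(1 - 2*t) - 192*t^5*√(1 - 2*t) + 240*t^4*√(1 - 2*t) - 160*t^3*√(1 - 2*t) + 60*t^2*√(1 - 2*t) - 12*t*√(1 - 2*t) + √(1 - 2*t))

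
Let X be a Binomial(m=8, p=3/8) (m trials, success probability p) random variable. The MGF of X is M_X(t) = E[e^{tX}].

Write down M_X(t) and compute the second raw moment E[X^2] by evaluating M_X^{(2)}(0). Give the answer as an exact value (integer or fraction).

M_X(t) = (3*e^(t)/8 + 5/8)^8

E[X^2] = d^2M/dt^2 |_{t=0} = 87/8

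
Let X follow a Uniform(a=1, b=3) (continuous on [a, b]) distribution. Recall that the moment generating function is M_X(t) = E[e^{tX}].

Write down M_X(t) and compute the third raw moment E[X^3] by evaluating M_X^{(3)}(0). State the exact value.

M_X(t) = (e^(3*t) - e^(t))/(2*t)
dM/dt = (3*t*e^(3*t) - t*e^(t) - e^(3*t) + e^(t))/(2*t^2)
d^2M/dt^2 = (9*t^2*e^(3*t) - t^2*e^(t) - 6*t*e^(3*t) + 2*t*e^(t) + 2*e^(3*t) - 2*e^(t))/(2*t^3)
d^3M/dt^3 = (27*t^3*e^(3*t) - t^3*e^(t) - 27*t^2*e^(3*t) + 3*t^2*e^(t) + 18*t*e^(3*t) - 6*t*e^(t) - 6*e^(3*t) + 6*e^(t))/(2*t^4)

E[X^3] = d^3M/dt^3 |_{t=0} = 10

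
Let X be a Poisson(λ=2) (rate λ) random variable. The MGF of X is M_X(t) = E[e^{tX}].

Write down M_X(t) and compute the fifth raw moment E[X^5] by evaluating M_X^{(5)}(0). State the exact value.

E[X^5] = M^(5)(0) = 454

M_X(t) = e^(2*e^(t) - 2)
M^(5)(t) = (32*e^(5*t)*e^(2*e^(t)) + 160*e^(4*t)*e^(2*e^(t)) + 200*e^(3*t)*e^(2*e^(t)) + 60*e^(2*t)*e^(2*e^(t)) + 2*e^(t)*e^(2*e^(t)))*e^(-2)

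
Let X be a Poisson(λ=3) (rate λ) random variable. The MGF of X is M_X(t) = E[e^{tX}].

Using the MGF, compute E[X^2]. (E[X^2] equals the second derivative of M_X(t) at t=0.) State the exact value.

M_X(t) = e^(3*e^(t) - 3)
dM/dt = 3*e^(-3)*e^(t)*e^(3*e^(t))
d^2M/dt^2 = (9*e^(2*t)*e^(3*e^(t)) + 3*e^(t)*e^(3*e^(t)))*e^(-3)

E[X^2] = d^2M/dt^2 |_{t=0} = 12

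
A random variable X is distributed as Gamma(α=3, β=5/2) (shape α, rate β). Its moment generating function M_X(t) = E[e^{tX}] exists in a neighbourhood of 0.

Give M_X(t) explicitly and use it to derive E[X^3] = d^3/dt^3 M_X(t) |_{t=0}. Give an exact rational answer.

M_X(t) = 125/(8*(5/2 - t)^3)
M^(3)(t) = 60000/(64*t^6 - 960*t^5 + 6000*t^4 - 20000*t^3 + 37500*t^2 - 37500*t + 15625)

E[X^3] = M^(3)(0) = 96/25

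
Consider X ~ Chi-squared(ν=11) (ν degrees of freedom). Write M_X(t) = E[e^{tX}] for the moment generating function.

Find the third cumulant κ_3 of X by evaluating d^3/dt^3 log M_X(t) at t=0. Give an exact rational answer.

M_X(t) = (1 - 2*t)^(-11/2)
K_X(t) = log M_X(t) = -11*log(1 - 2*t)/2
K^(3)(t) = -88/(8*t^3 - 12*t^2 + 6*t - 1)

κ_3 = K^(3)(0) = 88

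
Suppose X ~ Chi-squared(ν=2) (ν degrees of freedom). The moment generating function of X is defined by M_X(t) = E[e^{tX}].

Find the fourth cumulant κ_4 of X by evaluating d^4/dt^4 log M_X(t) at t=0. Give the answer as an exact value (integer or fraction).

κ_4 = D^4[K](0) = 96

M_X(t) = 1/(1 - 2*t)
K_X(t) = log M_X(t) = -log(1 - 2*t)
D^4[K](t) = 96/(16*t^4 - 32*t^3 + 24*t^2 - 8*t + 1)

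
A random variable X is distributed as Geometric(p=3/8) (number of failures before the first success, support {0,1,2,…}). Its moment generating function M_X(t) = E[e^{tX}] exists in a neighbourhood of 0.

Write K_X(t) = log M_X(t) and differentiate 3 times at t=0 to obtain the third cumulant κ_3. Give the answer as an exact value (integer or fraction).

M_X(t) = 3/(8*(1 - 5*e^(t)/8))
K_X(t) = log M_X(t) = -log(1 - 5*e^(t)/8) - 3*log(2) + log(3)
K′(t) = -5*e^(t)/(5*e^(t) - 8)
K′′(t) = 40*e^(t)/(25*e^(2*t) - 80*e^(t) + 64)
K′′′(t) = (-200*e^(2*t) - 320*e^(t))/(125*e^(3*t) - 600*e^(2*t) + 960*e^(t) - 512)

κ_3 = K′′′(0) = 520/27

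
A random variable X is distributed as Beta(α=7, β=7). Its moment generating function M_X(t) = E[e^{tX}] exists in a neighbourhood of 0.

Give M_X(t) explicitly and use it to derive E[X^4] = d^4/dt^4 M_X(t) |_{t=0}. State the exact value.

M_X(t) = ₁F₁(7; 14; t)
dM/dt = ₁F₁(8; 15; t)/2
d^2M/dt^2 = 4*₁F₁(9; 16; t)/15
d^3M/dt^3 = 3*₁F₁(10; 17; t)/20
d^4M/dt^4 = 3*₁F₁(11; 18; t)/34

E[X^4] = d^4M/dt^4 |_{t=0} = 3/34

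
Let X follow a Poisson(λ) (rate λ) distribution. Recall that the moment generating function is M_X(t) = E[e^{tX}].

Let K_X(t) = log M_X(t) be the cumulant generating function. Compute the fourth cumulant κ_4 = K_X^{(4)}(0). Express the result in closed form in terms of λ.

M_X(t) = e^(λ*(e^(t) - 1))
K_X(t) = log M_X(t) = λ*(e^(t) - 1)
K′(t) = λ*e^(t)
K′′(t) = λ*e^(t)
K′′′(t) = λ*e^(t)
K′′′′(t) = λ*e^(t)

κ_4 = K′′′′(0) = λ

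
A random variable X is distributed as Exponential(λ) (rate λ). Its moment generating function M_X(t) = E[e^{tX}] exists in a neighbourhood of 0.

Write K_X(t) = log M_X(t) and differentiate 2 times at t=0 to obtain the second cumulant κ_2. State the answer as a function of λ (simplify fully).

M_X(t) = λ/(λ - t)
K_X(t) = log M_X(t) = log(λ) - log(λ - t)
D^2[K](t) = 1/(λ^2 - 2*λ*t + t^2)

κ_2 = D^2[K](0) = λ^(-2)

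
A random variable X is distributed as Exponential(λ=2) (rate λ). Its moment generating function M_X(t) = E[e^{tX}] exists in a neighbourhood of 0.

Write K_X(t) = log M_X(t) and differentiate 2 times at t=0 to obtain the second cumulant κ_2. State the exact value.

κ_2 = d^2K/dt^2 |_{t=0} = 1/4

M_X(t) = 2/(2 - t)
K_X(t) = log M_X(t) = -log(2 - t) + log(2)
dK/dt = -1/(t - 2)
d^2K/dt^2 = 1/(t^2 - 4*t + 4)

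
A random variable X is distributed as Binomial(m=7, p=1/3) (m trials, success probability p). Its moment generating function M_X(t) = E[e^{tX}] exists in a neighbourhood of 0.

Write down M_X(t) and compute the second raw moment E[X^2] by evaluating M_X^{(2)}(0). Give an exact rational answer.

M_X(t) = (e^(t)/3 + 2/3)^7
dM/dt = 7*e^(7*t)/2187 + 28*e^(6*t)/729 + 140*e^(5*t)/729 + 1120*e^(4*t)/2187 + 560*e^(3*t)/729 + 448*e^(2*t)/729 + 448*e^(t)/2187
d^2M/dt^2 = 49*e^(7*t)/2187 + 56*e^(6*t)/243 + 700*e^(5*t)/729 + 4480*e^(4*t)/2187 + 560*e^(3*t)/243 + 896*e^(2*t)/729 + 448*e^(t)/2187

E[X^2] = d^2M/dt^2 |_{t=0} = 7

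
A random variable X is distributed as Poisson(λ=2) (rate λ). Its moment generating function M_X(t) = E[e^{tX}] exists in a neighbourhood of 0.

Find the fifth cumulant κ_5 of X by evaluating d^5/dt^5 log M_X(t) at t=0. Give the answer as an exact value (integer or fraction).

M_X(t) = e^(2*e^(t) - 2)
K_X(t) = log M_X(t) = 2*e^(t) - 2
K^(5)(t) = 2*e^(t)

κ_5 = K^(5)(0) = 2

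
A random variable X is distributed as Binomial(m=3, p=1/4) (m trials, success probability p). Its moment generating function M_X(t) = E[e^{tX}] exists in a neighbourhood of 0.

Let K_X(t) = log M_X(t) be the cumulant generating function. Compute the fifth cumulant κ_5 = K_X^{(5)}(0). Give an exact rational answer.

κ_5 = D^5[K](0) = -45/128

M_X(t) = (e^(t)/4 + 3/4)^3
K_X(t) = log M_X(t) = 3*log(e^(t)/4 + 3/4)
D^5[K](t) = (-9*e^(4*t) + 297*e^(3*t) - 891*e^(2*t) + 243*e^(t))/(e^(5*t) + 15*e^(4*t) + 90*e^(3*t) + 270*e^(2*t) + 405*e^(t) + 243)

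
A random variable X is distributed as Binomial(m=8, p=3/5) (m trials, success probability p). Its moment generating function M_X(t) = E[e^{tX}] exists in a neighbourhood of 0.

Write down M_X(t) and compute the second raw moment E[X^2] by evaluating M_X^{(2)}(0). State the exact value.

E[X^2] = d^2M/dt^2 |_{t=0} = 624/25

M_X(t) = (3*e^(t)/5 + 2/5)^8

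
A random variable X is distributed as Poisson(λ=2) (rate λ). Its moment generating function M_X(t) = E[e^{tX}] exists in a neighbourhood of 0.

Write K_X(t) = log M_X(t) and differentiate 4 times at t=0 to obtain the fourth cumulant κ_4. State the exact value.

κ_4 = K′′′′(0) = 2

M_X(t) = e^(2*e^(t) - 2)
K_X(t) = log M_X(t) = 2*e^(t) - 2
K′(t) = 2*e^(t)
K′′(t) = 2*e^(t)
K′′′(t) = 2*e^(t)
K′′′′(t) = 2*e^(t)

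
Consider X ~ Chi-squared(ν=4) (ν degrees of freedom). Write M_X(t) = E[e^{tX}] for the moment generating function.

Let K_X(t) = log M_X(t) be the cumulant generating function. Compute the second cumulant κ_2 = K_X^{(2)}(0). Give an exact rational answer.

κ_2 = K′′(0) = 8

M_X(t) = (1 - 2*t)^(-2)
K_X(t) = log M_X(t) = -2*log(1 - 2*t)
K′(t) = -4/(2*t - 1)
K′′(t) = 8/(4*t^2 - 4*t + 1)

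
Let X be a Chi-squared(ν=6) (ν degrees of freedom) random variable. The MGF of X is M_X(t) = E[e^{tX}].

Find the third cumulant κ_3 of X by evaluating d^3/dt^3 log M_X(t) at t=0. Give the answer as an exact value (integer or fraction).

κ_3 = K^(3)(0) = 48

M_X(t) = (1 - 2*t)^(-3)
K_X(t) = log M_X(t) = -3*log(1 - 2*t)
K^(3)(t) = -48/(8*t^3 - 12*t^2 + 6*t - 1)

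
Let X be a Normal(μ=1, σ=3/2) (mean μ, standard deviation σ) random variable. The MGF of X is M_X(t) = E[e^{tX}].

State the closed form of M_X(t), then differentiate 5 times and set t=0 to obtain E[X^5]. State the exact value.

M_X(t) = e^(9*t^2/8 + t)
M′(t) = 9*t*e^(t)*e^(9*t^2/8)/4 + e^(t)*e^(9*t^2/8)
M′′(t) = 81*t^2*e^(t)*e^(9*t^2/8)/16 + 9*t*e^(t)*e^(9*t^2/8)/2 + 13*e^(t)*e^(9*t^2/8)/4
M′′′(t) = 729*t^3*e^(t)*e^(9*t^2/8)/64 + 243*t^2*e^(t)*e^(9*t^2/8)/16 + 351*t*e^(t)*e^(9*t^2/8)/16 + 31*e^(t)*e^(9*t^2/8)/4
M′′′′(t) = 6561*t^4*e^(t)*e^(9*t^2/8)/256 + 729*t^3*e^(t)*e^(9*t^2/8)/16 + 3159*t^2*e^(t)*e^(9*t^2/8)/32 + 279*t*e^(t)*e^(9*t^2/8)/4 + 475*e^(t)*e^(9*t^2/8)/16

E[X^5] = M′′′′′(0) = 1591/16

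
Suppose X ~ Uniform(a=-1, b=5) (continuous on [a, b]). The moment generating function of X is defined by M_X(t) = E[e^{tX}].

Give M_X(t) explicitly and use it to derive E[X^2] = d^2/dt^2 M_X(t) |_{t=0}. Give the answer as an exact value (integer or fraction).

E[X^2] = d^2M/dt^2 |_{t=0} = 7

M_X(t) = (e^(5*t) - e^(-t))/(6*t)
dM/dt = (5*t*e^(6*t) + t - e^(6*t) + 1)*e^(-t)/(6*t^2)
d^2M/dt^2 = (25*t^2*e^(6*t) - t^2 - 10*t*e^(6*t) - 2*t + 2*e^(6*t) - 2)*e^(-t)/(6*t^3)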